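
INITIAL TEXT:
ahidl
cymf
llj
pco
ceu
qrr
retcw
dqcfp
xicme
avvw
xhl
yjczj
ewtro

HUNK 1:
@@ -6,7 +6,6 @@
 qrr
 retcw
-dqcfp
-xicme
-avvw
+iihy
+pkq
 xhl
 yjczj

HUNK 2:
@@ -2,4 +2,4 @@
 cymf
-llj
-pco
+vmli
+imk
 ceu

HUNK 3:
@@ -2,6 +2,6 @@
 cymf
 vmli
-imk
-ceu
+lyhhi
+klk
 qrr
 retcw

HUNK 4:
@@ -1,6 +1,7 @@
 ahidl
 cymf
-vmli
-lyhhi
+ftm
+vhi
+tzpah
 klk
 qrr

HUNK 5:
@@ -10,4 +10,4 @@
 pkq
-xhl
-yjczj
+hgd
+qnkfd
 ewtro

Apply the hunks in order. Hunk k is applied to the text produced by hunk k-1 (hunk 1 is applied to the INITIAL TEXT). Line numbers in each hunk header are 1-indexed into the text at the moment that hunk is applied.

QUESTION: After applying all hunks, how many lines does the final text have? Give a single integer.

Hunk 1: at line 6 remove [dqcfp,xicme,avvw] add [iihy,pkq] -> 12 lines: ahidl cymf llj pco ceu qrr retcw iihy pkq xhl yjczj ewtro
Hunk 2: at line 2 remove [llj,pco] add [vmli,imk] -> 12 lines: ahidl cymf vmli imk ceu qrr retcw iihy pkq xhl yjczj ewtro
Hunk 3: at line 2 remove [imk,ceu] add [lyhhi,klk] -> 12 lines: ahidl cymf vmli lyhhi klk qrr retcw iihy pkq xhl yjczj ewtro
Hunk 4: at line 1 remove [vmli,lyhhi] add [ftm,vhi,tzpah] -> 13 lines: ahidl cymf ftm vhi tzpah klk qrr retcw iihy pkq xhl yjczj ewtro
Hunk 5: at line 10 remove [xhl,yjczj] add [hgd,qnkfd] -> 13 lines: ahidl cymf ftm vhi tzpah klk qrr retcw iihy pkq hgd qnkfd ewtro
Final line count: 13

Answer: 13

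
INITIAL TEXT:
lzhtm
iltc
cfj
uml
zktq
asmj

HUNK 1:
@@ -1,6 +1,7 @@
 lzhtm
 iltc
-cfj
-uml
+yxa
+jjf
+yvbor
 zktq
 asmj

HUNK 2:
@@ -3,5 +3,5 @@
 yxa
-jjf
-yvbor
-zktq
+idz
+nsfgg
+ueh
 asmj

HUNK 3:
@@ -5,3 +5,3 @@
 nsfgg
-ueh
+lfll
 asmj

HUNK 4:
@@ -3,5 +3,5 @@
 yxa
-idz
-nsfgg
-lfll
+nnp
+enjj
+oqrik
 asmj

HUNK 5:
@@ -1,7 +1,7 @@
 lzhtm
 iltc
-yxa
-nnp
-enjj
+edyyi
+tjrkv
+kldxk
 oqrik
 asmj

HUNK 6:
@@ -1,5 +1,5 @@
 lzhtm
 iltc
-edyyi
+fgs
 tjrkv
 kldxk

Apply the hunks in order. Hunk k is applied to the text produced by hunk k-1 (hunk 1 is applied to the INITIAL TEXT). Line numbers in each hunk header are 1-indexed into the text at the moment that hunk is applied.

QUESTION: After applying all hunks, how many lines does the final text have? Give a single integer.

Hunk 1: at line 1 remove [cfj,uml] add [yxa,jjf,yvbor] -> 7 lines: lzhtm iltc yxa jjf yvbor zktq asmj
Hunk 2: at line 3 remove [jjf,yvbor,zktq] add [idz,nsfgg,ueh] -> 7 lines: lzhtm iltc yxa idz nsfgg ueh asmj
Hunk 3: at line 5 remove [ueh] add [lfll] -> 7 lines: lzhtm iltc yxa idz nsfgg lfll asmj
Hunk 4: at line 3 remove [idz,nsfgg,lfll] add [nnp,enjj,oqrik] -> 7 lines: lzhtm iltc yxa nnp enjj oqrik asmj
Hunk 5: at line 1 remove [yxa,nnp,enjj] add [edyyi,tjrkv,kldxk] -> 7 lines: lzhtm iltc edyyi tjrkv kldxk oqrik asmj
Hunk 6: at line 1 remove [edyyi] add [fgs] -> 7 lines: lzhtm iltc fgs tjrkv kldxk oqrik asmj
Final line count: 7

Answer: 7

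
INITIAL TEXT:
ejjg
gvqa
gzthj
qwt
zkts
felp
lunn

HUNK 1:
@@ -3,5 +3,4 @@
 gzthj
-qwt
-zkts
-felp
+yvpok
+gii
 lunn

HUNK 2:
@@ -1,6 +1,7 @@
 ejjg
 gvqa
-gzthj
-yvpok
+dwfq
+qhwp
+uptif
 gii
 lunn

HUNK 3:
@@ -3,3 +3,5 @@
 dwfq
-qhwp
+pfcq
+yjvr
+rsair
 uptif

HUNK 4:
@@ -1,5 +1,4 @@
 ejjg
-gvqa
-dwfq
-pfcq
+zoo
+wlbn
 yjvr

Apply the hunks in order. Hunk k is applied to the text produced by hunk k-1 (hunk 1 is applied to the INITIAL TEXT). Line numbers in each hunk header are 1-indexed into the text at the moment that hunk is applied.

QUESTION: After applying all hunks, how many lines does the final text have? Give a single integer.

Answer: 8

Derivation:
Hunk 1: at line 3 remove [qwt,zkts,felp] add [yvpok,gii] -> 6 lines: ejjg gvqa gzthj yvpok gii lunn
Hunk 2: at line 1 remove [gzthj,yvpok] add [dwfq,qhwp,uptif] -> 7 lines: ejjg gvqa dwfq qhwp uptif gii lunn
Hunk 3: at line 3 remove [qhwp] add [pfcq,yjvr,rsair] -> 9 lines: ejjg gvqa dwfq pfcq yjvr rsair uptif gii lunn
Hunk 4: at line 1 remove [gvqa,dwfq,pfcq] add [zoo,wlbn] -> 8 lines: ejjg zoo wlbn yjvr rsair uptif gii lunn
Final line count: 8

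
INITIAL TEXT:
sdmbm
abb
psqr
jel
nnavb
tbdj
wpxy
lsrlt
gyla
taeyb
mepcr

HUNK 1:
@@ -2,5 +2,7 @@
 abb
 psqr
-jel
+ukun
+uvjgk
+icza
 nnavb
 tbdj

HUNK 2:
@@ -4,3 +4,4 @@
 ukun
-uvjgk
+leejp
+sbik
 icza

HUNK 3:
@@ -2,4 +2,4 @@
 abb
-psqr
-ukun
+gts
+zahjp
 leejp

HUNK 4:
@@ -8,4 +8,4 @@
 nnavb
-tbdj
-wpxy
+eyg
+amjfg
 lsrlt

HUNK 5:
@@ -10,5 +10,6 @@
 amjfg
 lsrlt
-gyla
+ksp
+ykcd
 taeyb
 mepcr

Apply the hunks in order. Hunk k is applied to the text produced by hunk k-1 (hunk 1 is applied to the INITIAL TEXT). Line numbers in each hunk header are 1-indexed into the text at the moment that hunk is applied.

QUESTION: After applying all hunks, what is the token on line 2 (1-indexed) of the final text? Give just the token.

Answer: abb

Derivation:
Hunk 1: at line 2 remove [jel] add [ukun,uvjgk,icza] -> 13 lines: sdmbm abb psqr ukun uvjgk icza nnavb tbdj wpxy lsrlt gyla taeyb mepcr
Hunk 2: at line 4 remove [uvjgk] add [leejp,sbik] -> 14 lines: sdmbm abb psqr ukun leejp sbik icza nnavb tbdj wpxy lsrlt gyla taeyb mepcr
Hunk 3: at line 2 remove [psqr,ukun] add [gts,zahjp] -> 14 lines: sdmbm abb gts zahjp leejp sbik icza nnavb tbdj wpxy lsrlt gyla taeyb mepcr
Hunk 4: at line 8 remove [tbdj,wpxy] add [eyg,amjfg] -> 14 lines: sdmbm abb gts zahjp leejp sbik icza nnavb eyg amjfg lsrlt gyla taeyb mepcr
Hunk 5: at line 10 remove [gyla] add [ksp,ykcd] -> 15 lines: sdmbm abb gts zahjp leejp sbik icza nnavb eyg amjfg lsrlt ksp ykcd taeyb mepcr
Final line 2: abb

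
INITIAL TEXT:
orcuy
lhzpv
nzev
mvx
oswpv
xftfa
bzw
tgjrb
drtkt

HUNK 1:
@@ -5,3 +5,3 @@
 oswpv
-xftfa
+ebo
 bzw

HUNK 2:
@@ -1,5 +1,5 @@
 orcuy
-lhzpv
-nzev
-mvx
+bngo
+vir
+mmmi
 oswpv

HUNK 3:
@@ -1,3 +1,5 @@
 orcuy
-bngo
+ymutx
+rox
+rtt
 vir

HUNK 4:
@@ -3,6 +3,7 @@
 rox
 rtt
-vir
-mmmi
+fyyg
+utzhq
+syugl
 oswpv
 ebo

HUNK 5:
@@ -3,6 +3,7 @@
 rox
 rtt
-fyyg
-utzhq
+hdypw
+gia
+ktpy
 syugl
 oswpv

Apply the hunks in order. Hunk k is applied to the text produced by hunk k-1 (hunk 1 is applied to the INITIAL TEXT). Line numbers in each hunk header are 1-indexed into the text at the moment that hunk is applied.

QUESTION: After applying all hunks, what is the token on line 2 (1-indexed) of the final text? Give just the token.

Hunk 1: at line 5 remove [xftfa] add [ebo] -> 9 lines: orcuy lhzpv nzev mvx oswpv ebo bzw tgjrb drtkt
Hunk 2: at line 1 remove [lhzpv,nzev,mvx] add [bngo,vir,mmmi] -> 9 lines: orcuy bngo vir mmmi oswpv ebo bzw tgjrb drtkt
Hunk 3: at line 1 remove [bngo] add [ymutx,rox,rtt] -> 11 lines: orcuy ymutx rox rtt vir mmmi oswpv ebo bzw tgjrb drtkt
Hunk 4: at line 3 remove [vir,mmmi] add [fyyg,utzhq,syugl] -> 12 lines: orcuy ymutx rox rtt fyyg utzhq syugl oswpv ebo bzw tgjrb drtkt
Hunk 5: at line 3 remove [fyyg,utzhq] add [hdypw,gia,ktpy] -> 13 lines: orcuy ymutx rox rtt hdypw gia ktpy syugl oswpv ebo bzw tgjrb drtkt
Final line 2: ymutx

Answer: ymutx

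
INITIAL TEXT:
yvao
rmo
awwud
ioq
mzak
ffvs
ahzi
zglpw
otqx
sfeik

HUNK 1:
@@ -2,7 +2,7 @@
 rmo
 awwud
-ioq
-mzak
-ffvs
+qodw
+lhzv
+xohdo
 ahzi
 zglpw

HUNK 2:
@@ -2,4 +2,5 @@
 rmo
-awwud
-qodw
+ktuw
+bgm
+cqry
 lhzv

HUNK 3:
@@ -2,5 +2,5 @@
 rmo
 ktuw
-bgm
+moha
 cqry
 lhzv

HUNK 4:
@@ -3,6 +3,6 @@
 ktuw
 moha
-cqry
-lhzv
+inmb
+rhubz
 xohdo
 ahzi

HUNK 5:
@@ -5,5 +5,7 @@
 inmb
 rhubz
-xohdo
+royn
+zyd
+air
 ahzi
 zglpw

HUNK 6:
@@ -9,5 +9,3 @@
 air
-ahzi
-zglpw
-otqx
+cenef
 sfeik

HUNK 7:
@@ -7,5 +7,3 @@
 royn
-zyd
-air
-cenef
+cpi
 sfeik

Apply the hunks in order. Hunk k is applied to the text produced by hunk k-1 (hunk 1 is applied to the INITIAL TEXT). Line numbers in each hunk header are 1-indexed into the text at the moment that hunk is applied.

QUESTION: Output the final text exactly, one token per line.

Hunk 1: at line 2 remove [ioq,mzak,ffvs] add [qodw,lhzv,xohdo] -> 10 lines: yvao rmo awwud qodw lhzv xohdo ahzi zglpw otqx sfeik
Hunk 2: at line 2 remove [awwud,qodw] add [ktuw,bgm,cqry] -> 11 lines: yvao rmo ktuw bgm cqry lhzv xohdo ahzi zglpw otqx sfeik
Hunk 3: at line 2 remove [bgm] add [moha] -> 11 lines: yvao rmo ktuw moha cqry lhzv xohdo ahzi zglpw otqx sfeik
Hunk 4: at line 3 remove [cqry,lhzv] add [inmb,rhubz] -> 11 lines: yvao rmo ktuw moha inmb rhubz xohdo ahzi zglpw otqx sfeik
Hunk 5: at line 5 remove [xohdo] add [royn,zyd,air] -> 13 lines: yvao rmo ktuw moha inmb rhubz royn zyd air ahzi zglpw otqx sfeik
Hunk 6: at line 9 remove [ahzi,zglpw,otqx] add [cenef] -> 11 lines: yvao rmo ktuw moha inmb rhubz royn zyd air cenef sfeik
Hunk 7: at line 7 remove [zyd,air,cenef] add [cpi] -> 9 lines: yvao rmo ktuw moha inmb rhubz royn cpi sfeik

Answer: yvao
rmo
ktuw
moha
inmb
rhubz
royn
cpi
sfeik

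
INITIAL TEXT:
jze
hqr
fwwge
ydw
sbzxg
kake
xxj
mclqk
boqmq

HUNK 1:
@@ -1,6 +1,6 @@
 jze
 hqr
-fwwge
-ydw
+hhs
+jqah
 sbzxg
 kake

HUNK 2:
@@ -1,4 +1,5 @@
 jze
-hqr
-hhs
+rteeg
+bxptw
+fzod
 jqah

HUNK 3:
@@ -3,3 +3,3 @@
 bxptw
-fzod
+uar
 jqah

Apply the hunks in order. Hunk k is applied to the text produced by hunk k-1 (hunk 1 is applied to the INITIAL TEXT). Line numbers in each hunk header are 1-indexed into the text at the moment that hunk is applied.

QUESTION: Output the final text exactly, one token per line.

Answer: jze
rteeg
bxptw
uar
jqah
sbzxg
kake
xxj
mclqk
boqmq

Derivation:
Hunk 1: at line 1 remove [fwwge,ydw] add [hhs,jqah] -> 9 lines: jze hqr hhs jqah sbzxg kake xxj mclqk boqmq
Hunk 2: at line 1 remove [hqr,hhs] add [rteeg,bxptw,fzod] -> 10 lines: jze rteeg bxptw fzod jqah sbzxg kake xxj mclqk boqmq
Hunk 3: at line 3 remove [fzod] add [uar] -> 10 lines: jze rteeg bxptw uar jqah sbzxg kake xxj mclqk boqmq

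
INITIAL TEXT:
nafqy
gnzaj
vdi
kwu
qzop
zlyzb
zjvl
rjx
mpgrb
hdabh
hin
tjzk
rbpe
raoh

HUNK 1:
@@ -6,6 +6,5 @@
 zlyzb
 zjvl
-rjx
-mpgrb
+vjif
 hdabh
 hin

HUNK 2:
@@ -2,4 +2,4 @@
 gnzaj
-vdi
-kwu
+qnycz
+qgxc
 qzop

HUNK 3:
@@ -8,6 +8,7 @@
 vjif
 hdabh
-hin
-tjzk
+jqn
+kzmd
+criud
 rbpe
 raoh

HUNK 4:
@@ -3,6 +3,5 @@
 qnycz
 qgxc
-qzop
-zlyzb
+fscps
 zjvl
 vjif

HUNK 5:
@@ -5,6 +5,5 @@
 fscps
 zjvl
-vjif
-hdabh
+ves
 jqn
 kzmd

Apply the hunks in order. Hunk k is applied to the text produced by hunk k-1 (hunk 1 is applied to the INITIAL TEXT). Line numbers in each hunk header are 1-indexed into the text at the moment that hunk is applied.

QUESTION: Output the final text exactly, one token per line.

Answer: nafqy
gnzaj
qnycz
qgxc
fscps
zjvl
ves
jqn
kzmd
criud
rbpe
raoh

Derivation:
Hunk 1: at line 6 remove [rjx,mpgrb] add [vjif] -> 13 lines: nafqy gnzaj vdi kwu qzop zlyzb zjvl vjif hdabh hin tjzk rbpe raoh
Hunk 2: at line 2 remove [vdi,kwu] add [qnycz,qgxc] -> 13 lines: nafqy gnzaj qnycz qgxc qzop zlyzb zjvl vjif hdabh hin tjzk rbpe raoh
Hunk 3: at line 8 remove [hin,tjzk] add [jqn,kzmd,criud] -> 14 lines: nafqy gnzaj qnycz qgxc qzop zlyzb zjvl vjif hdabh jqn kzmd criud rbpe raoh
Hunk 4: at line 3 remove [qzop,zlyzb] add [fscps] -> 13 lines: nafqy gnzaj qnycz qgxc fscps zjvl vjif hdabh jqn kzmd criud rbpe raoh
Hunk 5: at line 5 remove [vjif,hdabh] add [ves] -> 12 lines: nafqy gnzaj qnycz qgxc fscps zjvl ves jqn kzmd criud rbpe raoh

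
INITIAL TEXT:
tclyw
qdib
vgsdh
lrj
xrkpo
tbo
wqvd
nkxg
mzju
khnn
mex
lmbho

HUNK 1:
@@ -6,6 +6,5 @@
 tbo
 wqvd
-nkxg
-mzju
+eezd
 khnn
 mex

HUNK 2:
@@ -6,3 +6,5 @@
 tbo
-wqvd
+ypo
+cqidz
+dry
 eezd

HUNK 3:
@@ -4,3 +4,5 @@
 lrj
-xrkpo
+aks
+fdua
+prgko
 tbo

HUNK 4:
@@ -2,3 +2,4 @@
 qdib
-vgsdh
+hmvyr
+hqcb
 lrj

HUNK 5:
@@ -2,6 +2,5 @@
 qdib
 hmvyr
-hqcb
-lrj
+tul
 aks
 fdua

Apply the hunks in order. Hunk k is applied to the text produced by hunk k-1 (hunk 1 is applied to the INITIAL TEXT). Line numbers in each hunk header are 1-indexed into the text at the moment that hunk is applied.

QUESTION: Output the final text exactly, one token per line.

Hunk 1: at line 6 remove [nkxg,mzju] add [eezd] -> 11 lines: tclyw qdib vgsdh lrj xrkpo tbo wqvd eezd khnn mex lmbho
Hunk 2: at line 6 remove [wqvd] add [ypo,cqidz,dry] -> 13 lines: tclyw qdib vgsdh lrj xrkpo tbo ypo cqidz dry eezd khnn mex lmbho
Hunk 3: at line 4 remove [xrkpo] add [aks,fdua,prgko] -> 15 lines: tclyw qdib vgsdh lrj aks fdua prgko tbo ypo cqidz dry eezd khnn mex lmbho
Hunk 4: at line 2 remove [vgsdh] add [hmvyr,hqcb] -> 16 lines: tclyw qdib hmvyr hqcb lrj aks fdua prgko tbo ypo cqidz dry eezd khnn mex lmbho
Hunk 5: at line 2 remove [hqcb,lrj] add [tul] -> 15 lines: tclyw qdib hmvyr tul aks fdua prgko tbo ypo cqidz dry eezd khnn mex lmbho

Answer: tclyw
qdib
hmvyr
tul
aks
fdua
prgko
tbo
ypo
cqidz
dry
eezd
khnn
mex
lmbho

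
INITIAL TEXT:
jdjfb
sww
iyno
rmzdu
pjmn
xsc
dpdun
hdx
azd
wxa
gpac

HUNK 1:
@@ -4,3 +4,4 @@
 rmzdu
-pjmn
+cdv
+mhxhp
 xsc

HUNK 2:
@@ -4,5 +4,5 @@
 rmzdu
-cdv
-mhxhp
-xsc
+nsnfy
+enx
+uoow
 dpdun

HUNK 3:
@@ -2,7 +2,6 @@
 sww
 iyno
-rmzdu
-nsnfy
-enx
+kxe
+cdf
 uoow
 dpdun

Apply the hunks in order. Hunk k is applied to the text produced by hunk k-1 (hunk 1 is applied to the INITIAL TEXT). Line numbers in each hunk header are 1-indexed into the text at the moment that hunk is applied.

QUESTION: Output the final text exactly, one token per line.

Answer: jdjfb
sww
iyno
kxe
cdf
uoow
dpdun
hdx
azd
wxa
gpac

Derivation:
Hunk 1: at line 4 remove [pjmn] add [cdv,mhxhp] -> 12 lines: jdjfb sww iyno rmzdu cdv mhxhp xsc dpdun hdx azd wxa gpac
Hunk 2: at line 4 remove [cdv,mhxhp,xsc] add [nsnfy,enx,uoow] -> 12 lines: jdjfb sww iyno rmzdu nsnfy enx uoow dpdun hdx azd wxa gpac
Hunk 3: at line 2 remove [rmzdu,nsnfy,enx] add [kxe,cdf] -> 11 lines: jdjfb sww iyno kxe cdf uoow dpdun hdx azd wxa gpac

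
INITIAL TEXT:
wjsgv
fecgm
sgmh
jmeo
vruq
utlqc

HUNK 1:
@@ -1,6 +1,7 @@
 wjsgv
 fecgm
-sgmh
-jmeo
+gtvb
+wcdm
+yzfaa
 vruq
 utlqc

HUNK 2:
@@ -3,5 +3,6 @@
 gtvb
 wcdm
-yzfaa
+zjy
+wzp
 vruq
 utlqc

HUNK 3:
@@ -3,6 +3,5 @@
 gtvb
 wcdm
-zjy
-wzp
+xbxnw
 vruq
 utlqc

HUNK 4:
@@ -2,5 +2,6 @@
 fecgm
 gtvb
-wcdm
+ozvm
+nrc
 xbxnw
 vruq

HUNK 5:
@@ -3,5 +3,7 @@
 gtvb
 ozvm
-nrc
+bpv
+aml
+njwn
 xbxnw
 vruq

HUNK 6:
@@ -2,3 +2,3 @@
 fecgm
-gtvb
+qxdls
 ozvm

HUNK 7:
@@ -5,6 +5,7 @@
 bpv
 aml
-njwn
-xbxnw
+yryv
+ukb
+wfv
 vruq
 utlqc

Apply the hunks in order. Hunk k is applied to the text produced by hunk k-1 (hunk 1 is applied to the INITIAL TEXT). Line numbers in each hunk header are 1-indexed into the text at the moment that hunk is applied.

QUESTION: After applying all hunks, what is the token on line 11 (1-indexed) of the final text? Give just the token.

Answer: utlqc

Derivation:
Hunk 1: at line 1 remove [sgmh,jmeo] add [gtvb,wcdm,yzfaa] -> 7 lines: wjsgv fecgm gtvb wcdm yzfaa vruq utlqc
Hunk 2: at line 3 remove [yzfaa] add [zjy,wzp] -> 8 lines: wjsgv fecgm gtvb wcdm zjy wzp vruq utlqc
Hunk 3: at line 3 remove [zjy,wzp] add [xbxnw] -> 7 lines: wjsgv fecgm gtvb wcdm xbxnw vruq utlqc
Hunk 4: at line 2 remove [wcdm] add [ozvm,nrc] -> 8 lines: wjsgv fecgm gtvb ozvm nrc xbxnw vruq utlqc
Hunk 5: at line 3 remove [nrc] add [bpv,aml,njwn] -> 10 lines: wjsgv fecgm gtvb ozvm bpv aml njwn xbxnw vruq utlqc
Hunk 6: at line 2 remove [gtvb] add [qxdls] -> 10 lines: wjsgv fecgm qxdls ozvm bpv aml njwn xbxnw vruq utlqc
Hunk 7: at line 5 remove [njwn,xbxnw] add [yryv,ukb,wfv] -> 11 lines: wjsgv fecgm qxdls ozvm bpv aml yryv ukb wfv vruq utlqc
Final line 11: utlqc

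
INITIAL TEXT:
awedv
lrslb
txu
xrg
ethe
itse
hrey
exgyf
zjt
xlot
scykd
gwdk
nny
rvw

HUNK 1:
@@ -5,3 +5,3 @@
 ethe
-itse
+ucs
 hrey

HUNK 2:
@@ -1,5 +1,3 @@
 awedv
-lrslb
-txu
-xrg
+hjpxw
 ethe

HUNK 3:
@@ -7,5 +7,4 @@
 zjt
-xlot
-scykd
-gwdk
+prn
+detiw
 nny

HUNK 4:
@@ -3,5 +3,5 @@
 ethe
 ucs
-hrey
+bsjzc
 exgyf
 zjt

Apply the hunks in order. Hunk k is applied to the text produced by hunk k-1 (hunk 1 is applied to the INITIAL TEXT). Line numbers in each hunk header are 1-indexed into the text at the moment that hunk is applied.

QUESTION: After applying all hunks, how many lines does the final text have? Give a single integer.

Hunk 1: at line 5 remove [itse] add [ucs] -> 14 lines: awedv lrslb txu xrg ethe ucs hrey exgyf zjt xlot scykd gwdk nny rvw
Hunk 2: at line 1 remove [lrslb,txu,xrg] add [hjpxw] -> 12 lines: awedv hjpxw ethe ucs hrey exgyf zjt xlot scykd gwdk nny rvw
Hunk 3: at line 7 remove [xlot,scykd,gwdk] add [prn,detiw] -> 11 lines: awedv hjpxw ethe ucs hrey exgyf zjt prn detiw nny rvw
Hunk 4: at line 3 remove [hrey] add [bsjzc] -> 11 lines: awedv hjpxw ethe ucs bsjzc exgyf zjt prn detiw nny rvw
Final line count: 11

Answer: 11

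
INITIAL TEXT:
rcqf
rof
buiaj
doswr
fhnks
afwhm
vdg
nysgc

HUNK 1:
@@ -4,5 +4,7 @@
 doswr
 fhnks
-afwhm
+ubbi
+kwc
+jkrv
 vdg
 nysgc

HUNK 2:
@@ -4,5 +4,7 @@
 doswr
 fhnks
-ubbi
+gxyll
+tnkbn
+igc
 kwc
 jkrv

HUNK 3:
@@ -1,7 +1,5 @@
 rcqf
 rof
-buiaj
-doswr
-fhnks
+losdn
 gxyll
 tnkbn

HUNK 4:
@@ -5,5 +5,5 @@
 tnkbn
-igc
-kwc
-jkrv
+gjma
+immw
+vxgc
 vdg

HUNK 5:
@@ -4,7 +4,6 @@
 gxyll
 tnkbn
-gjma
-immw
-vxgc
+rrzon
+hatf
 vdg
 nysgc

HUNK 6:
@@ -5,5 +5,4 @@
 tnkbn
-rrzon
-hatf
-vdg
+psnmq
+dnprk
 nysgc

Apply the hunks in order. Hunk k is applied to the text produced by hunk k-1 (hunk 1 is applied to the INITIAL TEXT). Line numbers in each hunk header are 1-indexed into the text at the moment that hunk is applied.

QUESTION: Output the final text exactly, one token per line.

Answer: rcqf
rof
losdn
gxyll
tnkbn
psnmq
dnprk
nysgc

Derivation:
Hunk 1: at line 4 remove [afwhm] add [ubbi,kwc,jkrv] -> 10 lines: rcqf rof buiaj doswr fhnks ubbi kwc jkrv vdg nysgc
Hunk 2: at line 4 remove [ubbi] add [gxyll,tnkbn,igc] -> 12 lines: rcqf rof buiaj doswr fhnks gxyll tnkbn igc kwc jkrv vdg nysgc
Hunk 3: at line 1 remove [buiaj,doswr,fhnks] add [losdn] -> 10 lines: rcqf rof losdn gxyll tnkbn igc kwc jkrv vdg nysgc
Hunk 4: at line 5 remove [igc,kwc,jkrv] add [gjma,immw,vxgc] -> 10 lines: rcqf rof losdn gxyll tnkbn gjma immw vxgc vdg nysgc
Hunk 5: at line 4 remove [gjma,immw,vxgc] add [rrzon,hatf] -> 9 lines: rcqf rof losdn gxyll tnkbn rrzon hatf vdg nysgc
Hunk 6: at line 5 remove [rrzon,hatf,vdg] add [psnmq,dnprk] -> 8 lines: rcqf rof losdn gxyll tnkbn psnmq dnprk nysgc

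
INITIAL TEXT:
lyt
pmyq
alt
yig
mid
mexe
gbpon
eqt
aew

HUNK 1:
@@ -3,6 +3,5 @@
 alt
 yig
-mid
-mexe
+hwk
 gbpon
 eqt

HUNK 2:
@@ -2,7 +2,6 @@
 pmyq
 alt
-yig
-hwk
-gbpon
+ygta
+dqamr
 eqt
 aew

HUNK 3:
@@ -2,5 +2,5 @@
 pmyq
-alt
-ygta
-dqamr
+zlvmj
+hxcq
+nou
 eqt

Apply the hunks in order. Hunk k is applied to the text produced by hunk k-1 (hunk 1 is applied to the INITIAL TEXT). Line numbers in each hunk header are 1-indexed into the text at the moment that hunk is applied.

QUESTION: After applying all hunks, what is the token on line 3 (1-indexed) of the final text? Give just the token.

Answer: zlvmj

Derivation:
Hunk 1: at line 3 remove [mid,mexe] add [hwk] -> 8 lines: lyt pmyq alt yig hwk gbpon eqt aew
Hunk 2: at line 2 remove [yig,hwk,gbpon] add [ygta,dqamr] -> 7 lines: lyt pmyq alt ygta dqamr eqt aew
Hunk 3: at line 2 remove [alt,ygta,dqamr] add [zlvmj,hxcq,nou] -> 7 lines: lyt pmyq zlvmj hxcq nou eqt aew
Final line 3: zlvmj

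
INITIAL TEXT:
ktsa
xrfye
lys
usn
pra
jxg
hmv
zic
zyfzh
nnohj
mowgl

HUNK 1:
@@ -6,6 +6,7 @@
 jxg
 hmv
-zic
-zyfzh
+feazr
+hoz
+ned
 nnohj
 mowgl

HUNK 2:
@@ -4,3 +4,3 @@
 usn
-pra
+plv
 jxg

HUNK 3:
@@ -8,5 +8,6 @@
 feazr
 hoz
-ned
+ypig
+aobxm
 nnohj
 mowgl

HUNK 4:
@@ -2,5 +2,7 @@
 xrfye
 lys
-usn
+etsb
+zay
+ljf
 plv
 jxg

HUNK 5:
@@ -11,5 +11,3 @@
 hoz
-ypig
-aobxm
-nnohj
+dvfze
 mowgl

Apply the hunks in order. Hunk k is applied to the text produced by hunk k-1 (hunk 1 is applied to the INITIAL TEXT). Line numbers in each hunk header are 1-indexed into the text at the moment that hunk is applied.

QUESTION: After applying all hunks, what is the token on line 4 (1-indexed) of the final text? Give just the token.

Answer: etsb

Derivation:
Hunk 1: at line 6 remove [zic,zyfzh] add [feazr,hoz,ned] -> 12 lines: ktsa xrfye lys usn pra jxg hmv feazr hoz ned nnohj mowgl
Hunk 2: at line 4 remove [pra] add [plv] -> 12 lines: ktsa xrfye lys usn plv jxg hmv feazr hoz ned nnohj mowgl
Hunk 3: at line 8 remove [ned] add [ypig,aobxm] -> 13 lines: ktsa xrfye lys usn plv jxg hmv feazr hoz ypig aobxm nnohj mowgl
Hunk 4: at line 2 remove [usn] add [etsb,zay,ljf] -> 15 lines: ktsa xrfye lys etsb zay ljf plv jxg hmv feazr hoz ypig aobxm nnohj mowgl
Hunk 5: at line 11 remove [ypig,aobxm,nnohj] add [dvfze] -> 13 lines: ktsa xrfye lys etsb zay ljf plv jxg hmv feazr hoz dvfze mowgl
Final line 4: etsb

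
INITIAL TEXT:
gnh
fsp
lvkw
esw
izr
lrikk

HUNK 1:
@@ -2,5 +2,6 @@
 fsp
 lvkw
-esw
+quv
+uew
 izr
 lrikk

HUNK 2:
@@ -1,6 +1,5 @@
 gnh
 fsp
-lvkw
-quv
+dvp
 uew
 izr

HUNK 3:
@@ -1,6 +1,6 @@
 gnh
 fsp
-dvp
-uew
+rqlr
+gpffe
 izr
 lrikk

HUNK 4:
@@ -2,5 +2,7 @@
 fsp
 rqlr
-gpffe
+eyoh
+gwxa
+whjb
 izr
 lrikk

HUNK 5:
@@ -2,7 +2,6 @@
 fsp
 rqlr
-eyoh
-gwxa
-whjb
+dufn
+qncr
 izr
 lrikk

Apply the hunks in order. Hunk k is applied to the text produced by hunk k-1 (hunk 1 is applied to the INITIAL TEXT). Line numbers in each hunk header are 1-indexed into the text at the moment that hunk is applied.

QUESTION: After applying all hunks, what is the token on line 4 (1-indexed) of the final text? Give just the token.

Hunk 1: at line 2 remove [esw] add [quv,uew] -> 7 lines: gnh fsp lvkw quv uew izr lrikk
Hunk 2: at line 1 remove [lvkw,quv] add [dvp] -> 6 lines: gnh fsp dvp uew izr lrikk
Hunk 3: at line 1 remove [dvp,uew] add [rqlr,gpffe] -> 6 lines: gnh fsp rqlr gpffe izr lrikk
Hunk 4: at line 2 remove [gpffe] add [eyoh,gwxa,whjb] -> 8 lines: gnh fsp rqlr eyoh gwxa whjb izr lrikk
Hunk 5: at line 2 remove [eyoh,gwxa,whjb] add [dufn,qncr] -> 7 lines: gnh fsp rqlr dufn qncr izr lrikk
Final line 4: dufn

Answer: dufn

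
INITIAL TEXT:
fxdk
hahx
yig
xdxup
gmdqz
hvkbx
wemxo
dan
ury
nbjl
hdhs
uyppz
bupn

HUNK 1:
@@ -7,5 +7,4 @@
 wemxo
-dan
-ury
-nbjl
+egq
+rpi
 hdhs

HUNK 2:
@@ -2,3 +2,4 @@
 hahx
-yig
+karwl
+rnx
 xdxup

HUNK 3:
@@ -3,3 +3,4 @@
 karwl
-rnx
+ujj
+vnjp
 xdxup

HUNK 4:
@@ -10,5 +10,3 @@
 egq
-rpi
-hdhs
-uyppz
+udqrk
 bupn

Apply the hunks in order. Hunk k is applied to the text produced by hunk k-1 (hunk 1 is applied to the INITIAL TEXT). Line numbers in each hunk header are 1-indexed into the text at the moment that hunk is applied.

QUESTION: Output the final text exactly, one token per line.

Hunk 1: at line 7 remove [dan,ury,nbjl] add [egq,rpi] -> 12 lines: fxdk hahx yig xdxup gmdqz hvkbx wemxo egq rpi hdhs uyppz bupn
Hunk 2: at line 2 remove [yig] add [karwl,rnx] -> 13 lines: fxdk hahx karwl rnx xdxup gmdqz hvkbx wemxo egq rpi hdhs uyppz bupn
Hunk 3: at line 3 remove [rnx] add [ujj,vnjp] -> 14 lines: fxdk hahx karwl ujj vnjp xdxup gmdqz hvkbx wemxo egq rpi hdhs uyppz bupn
Hunk 4: at line 10 remove [rpi,hdhs,uyppz] add [udqrk] -> 12 lines: fxdk hahx karwl ujj vnjp xdxup gmdqz hvkbx wemxo egq udqrk bupn

Answer: fxdk
hahx
karwl
ujj
vnjp
xdxup
gmdqz
hvkbx
wemxo
egq
udqrk
bupn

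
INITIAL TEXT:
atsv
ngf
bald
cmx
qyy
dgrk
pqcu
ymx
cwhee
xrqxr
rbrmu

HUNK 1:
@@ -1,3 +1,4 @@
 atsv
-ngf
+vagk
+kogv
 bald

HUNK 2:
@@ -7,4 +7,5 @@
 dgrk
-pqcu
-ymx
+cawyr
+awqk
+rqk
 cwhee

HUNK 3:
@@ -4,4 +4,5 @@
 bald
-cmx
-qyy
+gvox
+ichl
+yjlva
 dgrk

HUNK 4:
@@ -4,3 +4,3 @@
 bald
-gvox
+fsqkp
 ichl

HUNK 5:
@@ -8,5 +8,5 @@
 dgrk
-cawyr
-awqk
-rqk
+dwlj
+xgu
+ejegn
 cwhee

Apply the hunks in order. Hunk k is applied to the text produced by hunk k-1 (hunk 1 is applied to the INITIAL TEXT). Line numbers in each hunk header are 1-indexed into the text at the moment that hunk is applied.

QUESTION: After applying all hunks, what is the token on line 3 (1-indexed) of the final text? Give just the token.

Answer: kogv

Derivation:
Hunk 1: at line 1 remove [ngf] add [vagk,kogv] -> 12 lines: atsv vagk kogv bald cmx qyy dgrk pqcu ymx cwhee xrqxr rbrmu
Hunk 2: at line 7 remove [pqcu,ymx] add [cawyr,awqk,rqk] -> 13 lines: atsv vagk kogv bald cmx qyy dgrk cawyr awqk rqk cwhee xrqxr rbrmu
Hunk 3: at line 4 remove [cmx,qyy] add [gvox,ichl,yjlva] -> 14 lines: atsv vagk kogv bald gvox ichl yjlva dgrk cawyr awqk rqk cwhee xrqxr rbrmu
Hunk 4: at line 4 remove [gvox] add [fsqkp] -> 14 lines: atsv vagk kogv bald fsqkp ichl yjlva dgrk cawyr awqk rqk cwhee xrqxr rbrmu
Hunk 5: at line 8 remove [cawyr,awqk,rqk] add [dwlj,xgu,ejegn] -> 14 lines: atsv vagk kogv bald fsqkp ichl yjlva dgrk dwlj xgu ejegn cwhee xrqxr rbrmu
Final line 3: kogv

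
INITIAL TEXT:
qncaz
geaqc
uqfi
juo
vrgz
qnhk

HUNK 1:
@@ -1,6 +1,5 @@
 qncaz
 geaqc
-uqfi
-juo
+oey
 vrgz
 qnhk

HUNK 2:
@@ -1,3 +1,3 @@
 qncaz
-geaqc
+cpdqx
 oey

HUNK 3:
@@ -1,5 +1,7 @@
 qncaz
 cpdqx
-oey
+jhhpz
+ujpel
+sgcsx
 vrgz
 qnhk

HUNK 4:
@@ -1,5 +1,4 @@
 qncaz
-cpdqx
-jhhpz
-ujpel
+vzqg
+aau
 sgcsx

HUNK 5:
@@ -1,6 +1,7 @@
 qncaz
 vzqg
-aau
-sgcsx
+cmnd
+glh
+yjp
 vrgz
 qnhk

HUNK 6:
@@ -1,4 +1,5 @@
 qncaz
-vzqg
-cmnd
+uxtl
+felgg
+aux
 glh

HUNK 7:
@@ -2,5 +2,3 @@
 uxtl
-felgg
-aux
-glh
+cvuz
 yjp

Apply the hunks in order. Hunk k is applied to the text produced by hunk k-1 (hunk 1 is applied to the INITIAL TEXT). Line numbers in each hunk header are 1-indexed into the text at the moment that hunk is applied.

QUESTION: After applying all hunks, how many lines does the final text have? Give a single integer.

Answer: 6

Derivation:
Hunk 1: at line 1 remove [uqfi,juo] add [oey] -> 5 lines: qncaz geaqc oey vrgz qnhk
Hunk 2: at line 1 remove [geaqc] add [cpdqx] -> 5 lines: qncaz cpdqx oey vrgz qnhk
Hunk 3: at line 1 remove [oey] add [jhhpz,ujpel,sgcsx] -> 7 lines: qncaz cpdqx jhhpz ujpel sgcsx vrgz qnhk
Hunk 4: at line 1 remove [cpdqx,jhhpz,ujpel] add [vzqg,aau] -> 6 lines: qncaz vzqg aau sgcsx vrgz qnhk
Hunk 5: at line 1 remove [aau,sgcsx] add [cmnd,glh,yjp] -> 7 lines: qncaz vzqg cmnd glh yjp vrgz qnhk
Hunk 6: at line 1 remove [vzqg,cmnd] add [uxtl,felgg,aux] -> 8 lines: qncaz uxtl felgg aux glh yjp vrgz qnhk
Hunk 7: at line 2 remove [felgg,aux,glh] add [cvuz] -> 6 lines: qncaz uxtl cvuz yjp vrgz qnhk
Final line count: 6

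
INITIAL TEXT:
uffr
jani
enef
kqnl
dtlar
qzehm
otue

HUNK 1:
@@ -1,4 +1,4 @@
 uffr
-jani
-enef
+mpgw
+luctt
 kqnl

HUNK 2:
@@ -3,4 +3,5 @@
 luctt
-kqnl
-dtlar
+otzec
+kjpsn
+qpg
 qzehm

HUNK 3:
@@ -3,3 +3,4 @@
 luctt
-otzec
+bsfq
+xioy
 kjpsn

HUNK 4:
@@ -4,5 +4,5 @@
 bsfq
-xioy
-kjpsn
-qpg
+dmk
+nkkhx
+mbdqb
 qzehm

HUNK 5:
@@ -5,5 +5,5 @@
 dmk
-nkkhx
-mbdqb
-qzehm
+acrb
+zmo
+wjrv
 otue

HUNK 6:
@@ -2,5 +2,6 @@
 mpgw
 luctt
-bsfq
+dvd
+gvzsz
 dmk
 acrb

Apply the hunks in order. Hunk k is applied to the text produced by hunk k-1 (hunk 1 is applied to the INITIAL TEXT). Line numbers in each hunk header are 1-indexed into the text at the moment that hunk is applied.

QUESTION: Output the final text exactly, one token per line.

Hunk 1: at line 1 remove [jani,enef] add [mpgw,luctt] -> 7 lines: uffr mpgw luctt kqnl dtlar qzehm otue
Hunk 2: at line 3 remove [kqnl,dtlar] add [otzec,kjpsn,qpg] -> 8 lines: uffr mpgw luctt otzec kjpsn qpg qzehm otue
Hunk 3: at line 3 remove [otzec] add [bsfq,xioy] -> 9 lines: uffr mpgw luctt bsfq xioy kjpsn qpg qzehm otue
Hunk 4: at line 4 remove [xioy,kjpsn,qpg] add [dmk,nkkhx,mbdqb] -> 9 lines: uffr mpgw luctt bsfq dmk nkkhx mbdqb qzehm otue
Hunk 5: at line 5 remove [nkkhx,mbdqb,qzehm] add [acrb,zmo,wjrv] -> 9 lines: uffr mpgw luctt bsfq dmk acrb zmo wjrv otue
Hunk 6: at line 2 remove [bsfq] add [dvd,gvzsz] -> 10 lines: uffr mpgw luctt dvd gvzsz dmk acrb zmo wjrv otue

Answer: uffr
mpgw
luctt
dvd
gvzsz
dmk
acrb
zmo
wjrv
otue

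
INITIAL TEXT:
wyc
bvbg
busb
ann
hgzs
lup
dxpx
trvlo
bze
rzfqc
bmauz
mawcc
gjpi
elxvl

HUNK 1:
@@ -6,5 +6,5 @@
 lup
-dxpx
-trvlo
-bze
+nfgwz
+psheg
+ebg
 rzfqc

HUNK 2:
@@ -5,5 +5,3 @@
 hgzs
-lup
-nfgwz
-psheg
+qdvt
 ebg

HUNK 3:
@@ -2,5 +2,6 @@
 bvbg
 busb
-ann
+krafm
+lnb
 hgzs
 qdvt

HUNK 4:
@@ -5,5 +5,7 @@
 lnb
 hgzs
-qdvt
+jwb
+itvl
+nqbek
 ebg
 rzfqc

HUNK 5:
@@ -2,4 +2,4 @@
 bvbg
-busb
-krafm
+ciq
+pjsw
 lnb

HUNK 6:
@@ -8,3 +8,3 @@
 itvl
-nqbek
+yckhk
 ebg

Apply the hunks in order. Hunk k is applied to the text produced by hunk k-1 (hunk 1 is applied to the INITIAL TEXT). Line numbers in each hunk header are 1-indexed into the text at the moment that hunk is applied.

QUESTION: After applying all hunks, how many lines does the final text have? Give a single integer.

Hunk 1: at line 6 remove [dxpx,trvlo,bze] add [nfgwz,psheg,ebg] -> 14 lines: wyc bvbg busb ann hgzs lup nfgwz psheg ebg rzfqc bmauz mawcc gjpi elxvl
Hunk 2: at line 5 remove [lup,nfgwz,psheg] add [qdvt] -> 12 lines: wyc bvbg busb ann hgzs qdvt ebg rzfqc bmauz mawcc gjpi elxvl
Hunk 3: at line 2 remove [ann] add [krafm,lnb] -> 13 lines: wyc bvbg busb krafm lnb hgzs qdvt ebg rzfqc bmauz mawcc gjpi elxvl
Hunk 4: at line 5 remove [qdvt] add [jwb,itvl,nqbek] -> 15 lines: wyc bvbg busb krafm lnb hgzs jwb itvl nqbek ebg rzfqc bmauz mawcc gjpi elxvl
Hunk 5: at line 2 remove [busb,krafm] add [ciq,pjsw] -> 15 lines: wyc bvbg ciq pjsw lnb hgzs jwb itvl nqbek ebg rzfqc bmauz mawcc gjpi elxvl
Hunk 6: at line 8 remove [nqbek] add [yckhk] -> 15 lines: wyc bvbg ciq pjsw lnb hgzs jwb itvl yckhk ebg rzfqc bmauz mawcc gjpi elxvl
Final line count: 15

Answer: 15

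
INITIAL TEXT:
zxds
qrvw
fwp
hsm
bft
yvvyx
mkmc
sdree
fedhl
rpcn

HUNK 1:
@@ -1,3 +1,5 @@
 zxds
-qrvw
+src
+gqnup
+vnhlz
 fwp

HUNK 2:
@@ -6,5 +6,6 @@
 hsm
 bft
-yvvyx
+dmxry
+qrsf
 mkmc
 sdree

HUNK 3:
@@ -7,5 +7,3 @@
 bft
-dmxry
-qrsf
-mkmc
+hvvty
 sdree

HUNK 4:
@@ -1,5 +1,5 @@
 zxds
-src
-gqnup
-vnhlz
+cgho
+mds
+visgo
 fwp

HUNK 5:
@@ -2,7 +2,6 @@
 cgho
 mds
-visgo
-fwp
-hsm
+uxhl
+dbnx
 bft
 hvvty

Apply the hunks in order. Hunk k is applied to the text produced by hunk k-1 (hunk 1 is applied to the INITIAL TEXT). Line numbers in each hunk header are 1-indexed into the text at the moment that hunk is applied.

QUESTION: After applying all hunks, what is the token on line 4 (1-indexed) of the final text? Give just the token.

Answer: uxhl

Derivation:
Hunk 1: at line 1 remove [qrvw] add [src,gqnup,vnhlz] -> 12 lines: zxds src gqnup vnhlz fwp hsm bft yvvyx mkmc sdree fedhl rpcn
Hunk 2: at line 6 remove [yvvyx] add [dmxry,qrsf] -> 13 lines: zxds src gqnup vnhlz fwp hsm bft dmxry qrsf mkmc sdree fedhl rpcn
Hunk 3: at line 7 remove [dmxry,qrsf,mkmc] add [hvvty] -> 11 lines: zxds src gqnup vnhlz fwp hsm bft hvvty sdree fedhl rpcn
Hunk 4: at line 1 remove [src,gqnup,vnhlz] add [cgho,mds,visgo] -> 11 lines: zxds cgho mds visgo fwp hsm bft hvvty sdree fedhl rpcn
Hunk 5: at line 2 remove [visgo,fwp,hsm] add [uxhl,dbnx] -> 10 lines: zxds cgho mds uxhl dbnx bft hvvty sdree fedhl rpcn
Final line 4: uxhl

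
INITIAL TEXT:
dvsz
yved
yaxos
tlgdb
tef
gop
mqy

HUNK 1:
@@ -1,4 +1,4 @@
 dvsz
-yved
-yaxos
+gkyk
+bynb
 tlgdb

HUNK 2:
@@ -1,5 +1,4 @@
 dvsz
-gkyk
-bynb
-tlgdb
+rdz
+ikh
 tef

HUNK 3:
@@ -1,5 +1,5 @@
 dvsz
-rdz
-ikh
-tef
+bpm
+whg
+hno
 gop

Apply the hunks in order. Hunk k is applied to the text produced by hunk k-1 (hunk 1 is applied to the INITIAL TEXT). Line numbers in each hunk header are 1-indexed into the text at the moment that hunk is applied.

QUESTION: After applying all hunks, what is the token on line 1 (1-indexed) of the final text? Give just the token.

Hunk 1: at line 1 remove [yved,yaxos] add [gkyk,bynb] -> 7 lines: dvsz gkyk bynb tlgdb tef gop mqy
Hunk 2: at line 1 remove [gkyk,bynb,tlgdb] add [rdz,ikh] -> 6 lines: dvsz rdz ikh tef gop mqy
Hunk 3: at line 1 remove [rdz,ikh,tef] add [bpm,whg,hno] -> 6 lines: dvsz bpm whg hno gop mqy
Final line 1: dvsz

Answer: dvsz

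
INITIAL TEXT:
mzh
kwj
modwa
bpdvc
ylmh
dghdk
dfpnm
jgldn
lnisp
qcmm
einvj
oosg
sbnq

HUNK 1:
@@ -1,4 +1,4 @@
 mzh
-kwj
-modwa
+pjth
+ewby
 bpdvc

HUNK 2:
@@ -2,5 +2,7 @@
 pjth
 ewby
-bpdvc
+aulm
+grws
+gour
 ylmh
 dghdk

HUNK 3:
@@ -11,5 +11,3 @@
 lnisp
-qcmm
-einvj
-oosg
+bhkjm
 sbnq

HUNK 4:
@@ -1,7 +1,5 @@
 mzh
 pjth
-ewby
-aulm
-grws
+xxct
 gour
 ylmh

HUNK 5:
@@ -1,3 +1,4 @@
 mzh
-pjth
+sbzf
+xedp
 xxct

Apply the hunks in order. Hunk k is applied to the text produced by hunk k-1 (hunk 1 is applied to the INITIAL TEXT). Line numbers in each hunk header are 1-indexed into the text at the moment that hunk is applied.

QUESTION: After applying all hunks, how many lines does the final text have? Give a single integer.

Hunk 1: at line 1 remove [kwj,modwa] add [pjth,ewby] -> 13 lines: mzh pjth ewby bpdvc ylmh dghdk dfpnm jgldn lnisp qcmm einvj oosg sbnq
Hunk 2: at line 2 remove [bpdvc] add [aulm,grws,gour] -> 15 lines: mzh pjth ewby aulm grws gour ylmh dghdk dfpnm jgldn lnisp qcmm einvj oosg sbnq
Hunk 3: at line 11 remove [qcmm,einvj,oosg] add [bhkjm] -> 13 lines: mzh pjth ewby aulm grws gour ylmh dghdk dfpnm jgldn lnisp bhkjm sbnq
Hunk 4: at line 1 remove [ewby,aulm,grws] add [xxct] -> 11 lines: mzh pjth xxct gour ylmh dghdk dfpnm jgldn lnisp bhkjm sbnq
Hunk 5: at line 1 remove [pjth] add [sbzf,xedp] -> 12 lines: mzh sbzf xedp xxct gour ylmh dghdk dfpnm jgldn lnisp bhkjm sbnq
Final line count: 12

Answer: 12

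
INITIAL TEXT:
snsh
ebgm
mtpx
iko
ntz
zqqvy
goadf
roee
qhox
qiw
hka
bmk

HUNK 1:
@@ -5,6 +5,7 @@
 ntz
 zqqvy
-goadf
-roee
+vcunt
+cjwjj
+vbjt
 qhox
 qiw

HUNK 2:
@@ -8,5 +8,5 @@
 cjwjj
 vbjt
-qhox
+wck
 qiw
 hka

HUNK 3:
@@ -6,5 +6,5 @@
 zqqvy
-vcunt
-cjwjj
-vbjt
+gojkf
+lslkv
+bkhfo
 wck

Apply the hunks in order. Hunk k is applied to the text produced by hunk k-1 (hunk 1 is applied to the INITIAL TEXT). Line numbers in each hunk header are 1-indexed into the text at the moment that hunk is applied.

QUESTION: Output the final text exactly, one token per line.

Answer: snsh
ebgm
mtpx
iko
ntz
zqqvy
gojkf
lslkv
bkhfo
wck
qiw
hka
bmk

Derivation:
Hunk 1: at line 5 remove [goadf,roee] add [vcunt,cjwjj,vbjt] -> 13 lines: snsh ebgm mtpx iko ntz zqqvy vcunt cjwjj vbjt qhox qiw hka bmk
Hunk 2: at line 8 remove [qhox] add [wck] -> 13 lines: snsh ebgm mtpx iko ntz zqqvy vcunt cjwjj vbjt wck qiw hka bmk
Hunk 3: at line 6 remove [vcunt,cjwjj,vbjt] add [gojkf,lslkv,bkhfo] -> 13 lines: snsh ebgm mtpx iko ntz zqqvy gojkf lslkv bkhfo wck qiw hka bmk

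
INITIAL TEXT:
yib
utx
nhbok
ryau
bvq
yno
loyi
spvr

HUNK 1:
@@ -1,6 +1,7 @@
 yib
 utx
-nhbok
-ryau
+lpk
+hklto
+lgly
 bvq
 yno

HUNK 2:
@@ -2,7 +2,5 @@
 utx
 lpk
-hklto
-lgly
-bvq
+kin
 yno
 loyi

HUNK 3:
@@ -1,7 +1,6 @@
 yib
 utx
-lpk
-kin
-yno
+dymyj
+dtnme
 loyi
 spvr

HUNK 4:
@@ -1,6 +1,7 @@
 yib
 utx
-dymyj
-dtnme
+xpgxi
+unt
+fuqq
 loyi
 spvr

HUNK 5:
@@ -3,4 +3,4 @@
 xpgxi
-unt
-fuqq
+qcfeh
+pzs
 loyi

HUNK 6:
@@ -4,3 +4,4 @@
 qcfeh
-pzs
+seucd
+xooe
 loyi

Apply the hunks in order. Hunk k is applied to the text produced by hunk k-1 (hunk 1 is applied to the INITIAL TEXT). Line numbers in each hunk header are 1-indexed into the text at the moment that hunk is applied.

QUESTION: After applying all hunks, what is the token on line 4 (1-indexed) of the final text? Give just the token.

Hunk 1: at line 1 remove [nhbok,ryau] add [lpk,hklto,lgly] -> 9 lines: yib utx lpk hklto lgly bvq yno loyi spvr
Hunk 2: at line 2 remove [hklto,lgly,bvq] add [kin] -> 7 lines: yib utx lpk kin yno loyi spvr
Hunk 3: at line 1 remove [lpk,kin,yno] add [dymyj,dtnme] -> 6 lines: yib utx dymyj dtnme loyi spvr
Hunk 4: at line 1 remove [dymyj,dtnme] add [xpgxi,unt,fuqq] -> 7 lines: yib utx xpgxi unt fuqq loyi spvr
Hunk 5: at line 3 remove [unt,fuqq] add [qcfeh,pzs] -> 7 lines: yib utx xpgxi qcfeh pzs loyi spvr
Hunk 6: at line 4 remove [pzs] add [seucd,xooe] -> 8 lines: yib utx xpgxi qcfeh seucd xooe loyi spvr
Final line 4: qcfeh

Answer: qcfeh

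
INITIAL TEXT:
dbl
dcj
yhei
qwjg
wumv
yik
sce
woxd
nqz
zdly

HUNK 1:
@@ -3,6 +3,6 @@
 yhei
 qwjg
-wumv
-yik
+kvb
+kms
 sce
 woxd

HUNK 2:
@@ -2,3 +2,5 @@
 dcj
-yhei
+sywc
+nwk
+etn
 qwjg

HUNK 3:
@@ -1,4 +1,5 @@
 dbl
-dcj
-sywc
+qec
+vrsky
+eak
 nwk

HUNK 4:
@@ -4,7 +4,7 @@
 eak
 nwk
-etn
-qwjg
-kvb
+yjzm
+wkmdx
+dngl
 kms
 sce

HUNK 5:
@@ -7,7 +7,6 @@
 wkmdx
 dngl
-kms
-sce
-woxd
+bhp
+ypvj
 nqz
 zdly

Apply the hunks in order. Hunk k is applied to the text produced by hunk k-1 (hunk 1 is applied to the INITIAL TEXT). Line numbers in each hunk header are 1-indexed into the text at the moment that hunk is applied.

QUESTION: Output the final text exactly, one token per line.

Answer: dbl
qec
vrsky
eak
nwk
yjzm
wkmdx
dngl
bhp
ypvj
nqz
zdly

Derivation:
Hunk 1: at line 3 remove [wumv,yik] add [kvb,kms] -> 10 lines: dbl dcj yhei qwjg kvb kms sce woxd nqz zdly
Hunk 2: at line 2 remove [yhei] add [sywc,nwk,etn] -> 12 lines: dbl dcj sywc nwk etn qwjg kvb kms sce woxd nqz zdly
Hunk 3: at line 1 remove [dcj,sywc] add [qec,vrsky,eak] -> 13 lines: dbl qec vrsky eak nwk etn qwjg kvb kms sce woxd nqz zdly
Hunk 4: at line 4 remove [etn,qwjg,kvb] add [yjzm,wkmdx,dngl] -> 13 lines: dbl qec vrsky eak nwk yjzm wkmdx dngl kms sce woxd nqz zdly
Hunk 5: at line 7 remove [kms,sce,woxd] add [bhp,ypvj] -> 12 lines: dbl qec vrsky eak nwk yjzm wkmdx dngl bhp ypvj nqz zdly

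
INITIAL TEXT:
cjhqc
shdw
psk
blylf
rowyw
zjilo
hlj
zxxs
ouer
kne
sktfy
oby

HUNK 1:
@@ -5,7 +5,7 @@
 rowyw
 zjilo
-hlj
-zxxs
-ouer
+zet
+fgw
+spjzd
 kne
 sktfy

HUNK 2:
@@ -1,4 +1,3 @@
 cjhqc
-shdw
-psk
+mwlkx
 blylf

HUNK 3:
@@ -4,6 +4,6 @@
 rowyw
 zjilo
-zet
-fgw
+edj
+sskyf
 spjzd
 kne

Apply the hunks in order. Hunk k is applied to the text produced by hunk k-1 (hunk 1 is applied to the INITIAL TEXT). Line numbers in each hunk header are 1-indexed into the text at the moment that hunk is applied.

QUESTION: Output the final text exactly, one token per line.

Answer: cjhqc
mwlkx
blylf
rowyw
zjilo
edj
sskyf
spjzd
kne
sktfy
oby

Derivation:
Hunk 1: at line 5 remove [hlj,zxxs,ouer] add [zet,fgw,spjzd] -> 12 lines: cjhqc shdw psk blylf rowyw zjilo zet fgw spjzd kne sktfy oby
Hunk 2: at line 1 remove [shdw,psk] add [mwlkx] -> 11 lines: cjhqc mwlkx blylf rowyw zjilo zet fgw spjzd kne sktfy oby
Hunk 3: at line 4 remove [zet,fgw] add [edj,sskyf] -> 11 lines: cjhqc mwlkx blylf rowyw zjilo edj sskyf spjzd kne sktfy oby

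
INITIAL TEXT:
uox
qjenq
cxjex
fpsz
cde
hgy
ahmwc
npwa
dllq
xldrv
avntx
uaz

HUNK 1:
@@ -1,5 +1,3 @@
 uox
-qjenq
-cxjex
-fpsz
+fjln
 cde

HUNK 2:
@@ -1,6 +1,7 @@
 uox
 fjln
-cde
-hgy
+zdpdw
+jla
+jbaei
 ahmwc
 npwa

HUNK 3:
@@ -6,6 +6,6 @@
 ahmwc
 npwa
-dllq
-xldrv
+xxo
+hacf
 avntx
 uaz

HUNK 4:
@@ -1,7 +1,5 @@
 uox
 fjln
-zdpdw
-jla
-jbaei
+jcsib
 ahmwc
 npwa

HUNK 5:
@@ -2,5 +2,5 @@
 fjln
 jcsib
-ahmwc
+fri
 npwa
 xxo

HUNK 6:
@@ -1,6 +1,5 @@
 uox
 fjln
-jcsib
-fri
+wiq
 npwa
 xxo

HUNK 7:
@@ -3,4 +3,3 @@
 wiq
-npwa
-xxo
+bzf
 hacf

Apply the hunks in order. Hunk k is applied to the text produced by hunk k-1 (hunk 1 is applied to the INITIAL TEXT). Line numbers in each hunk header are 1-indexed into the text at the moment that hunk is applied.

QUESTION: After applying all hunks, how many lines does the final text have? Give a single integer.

Hunk 1: at line 1 remove [qjenq,cxjex,fpsz] add [fjln] -> 10 lines: uox fjln cde hgy ahmwc npwa dllq xldrv avntx uaz
Hunk 2: at line 1 remove [cde,hgy] add [zdpdw,jla,jbaei] -> 11 lines: uox fjln zdpdw jla jbaei ahmwc npwa dllq xldrv avntx uaz
Hunk 3: at line 6 remove [dllq,xldrv] add [xxo,hacf] -> 11 lines: uox fjln zdpdw jla jbaei ahmwc npwa xxo hacf avntx uaz
Hunk 4: at line 1 remove [zdpdw,jla,jbaei] add [jcsib] -> 9 lines: uox fjln jcsib ahmwc npwa xxo hacf avntx uaz
Hunk 5: at line 2 remove [ahmwc] add [fri] -> 9 lines: uox fjln jcsib fri npwa xxo hacf avntx uaz
Hunk 6: at line 1 remove [jcsib,fri] add [wiq] -> 8 lines: uox fjln wiq npwa xxo hacf avntx uaz
Hunk 7: at line 3 remove [npwa,xxo] add [bzf] -> 7 lines: uox fjln wiq bzf hacf avntx uaz
Final line count: 7

Answer: 7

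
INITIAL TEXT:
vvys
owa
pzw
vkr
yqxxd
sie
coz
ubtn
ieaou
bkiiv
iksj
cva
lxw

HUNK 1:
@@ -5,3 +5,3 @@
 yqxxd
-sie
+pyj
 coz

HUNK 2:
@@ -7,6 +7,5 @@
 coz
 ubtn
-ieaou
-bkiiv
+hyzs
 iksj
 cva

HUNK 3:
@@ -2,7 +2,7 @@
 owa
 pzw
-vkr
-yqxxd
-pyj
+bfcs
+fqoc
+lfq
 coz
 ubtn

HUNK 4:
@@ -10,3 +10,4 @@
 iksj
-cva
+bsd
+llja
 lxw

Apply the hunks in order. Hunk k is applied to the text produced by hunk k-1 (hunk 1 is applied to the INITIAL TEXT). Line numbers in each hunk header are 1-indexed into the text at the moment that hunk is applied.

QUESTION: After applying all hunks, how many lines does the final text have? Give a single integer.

Hunk 1: at line 5 remove [sie] add [pyj] -> 13 lines: vvys owa pzw vkr yqxxd pyj coz ubtn ieaou bkiiv iksj cva lxw
Hunk 2: at line 7 remove [ieaou,bkiiv] add [hyzs] -> 12 lines: vvys owa pzw vkr yqxxd pyj coz ubtn hyzs iksj cva lxw
Hunk 3: at line 2 remove [vkr,yqxxd,pyj] add [bfcs,fqoc,lfq] -> 12 lines: vvys owa pzw bfcs fqoc lfq coz ubtn hyzs iksj cva lxw
Hunk 4: at line 10 remove [cva] add [bsd,llja] -> 13 lines: vvys owa pzw bfcs fqoc lfq coz ubtn hyzs iksj bsd llja lxw
Final line count: 13

Answer: 13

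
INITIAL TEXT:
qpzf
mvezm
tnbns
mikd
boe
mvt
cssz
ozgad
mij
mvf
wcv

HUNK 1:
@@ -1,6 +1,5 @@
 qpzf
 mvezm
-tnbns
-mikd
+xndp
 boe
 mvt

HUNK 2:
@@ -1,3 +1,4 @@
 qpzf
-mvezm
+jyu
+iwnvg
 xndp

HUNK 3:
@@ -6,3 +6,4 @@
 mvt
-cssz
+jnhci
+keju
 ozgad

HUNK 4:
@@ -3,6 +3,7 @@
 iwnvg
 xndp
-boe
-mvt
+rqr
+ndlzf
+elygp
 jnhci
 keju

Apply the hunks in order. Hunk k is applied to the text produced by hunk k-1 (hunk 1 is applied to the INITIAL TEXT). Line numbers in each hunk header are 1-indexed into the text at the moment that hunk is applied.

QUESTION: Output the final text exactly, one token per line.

Hunk 1: at line 1 remove [tnbns,mikd] add [xndp] -> 10 lines: qpzf mvezm xndp boe mvt cssz ozgad mij mvf wcv
Hunk 2: at line 1 remove [mvezm] add [jyu,iwnvg] -> 11 lines: qpzf jyu iwnvg xndp boe mvt cssz ozgad mij mvf wcv
Hunk 3: at line 6 remove [cssz] add [jnhci,keju] -> 12 lines: qpzf jyu iwnvg xndp boe mvt jnhci keju ozgad mij mvf wcv
Hunk 4: at line 3 remove [boe,mvt] add [rqr,ndlzf,elygp] -> 13 lines: qpzf jyu iwnvg xndp rqr ndlzf elygp jnhci keju ozgad mij mvf wcv

Answer: qpzf
jyu
iwnvg
xndp
rqr
ndlzf
elygp
jnhci
keju
ozgad
mij
mvf
wcv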